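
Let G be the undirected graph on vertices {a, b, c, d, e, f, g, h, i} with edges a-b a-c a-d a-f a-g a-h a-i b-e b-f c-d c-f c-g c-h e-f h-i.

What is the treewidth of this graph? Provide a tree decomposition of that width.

The largest bag has 3 vertices, giving width 2; this decomposition certifies tw(G) ≤ 2. For the lower bound, the 3 vertices {b, e, f} are pairwise adjacent, and any tree decomposition puts a clique entirely inside one bag — forcing width ≥ 2. The upper and lower bounds meet at 2, so that is the treewidth.

Treewidth 2.
One such decomposition:
Bags: B1 = {a, c, h}  B2 = {a, c, f}  B3 = {a, h, i}  B4 = {a, c, g}  B5 = {a, b, f}  B6 = {b, e, f}  B7 = {a, c, d}
Tree: B1–B2, B1–B3, B1–B4, B2–B5, B5–B6, B1–B7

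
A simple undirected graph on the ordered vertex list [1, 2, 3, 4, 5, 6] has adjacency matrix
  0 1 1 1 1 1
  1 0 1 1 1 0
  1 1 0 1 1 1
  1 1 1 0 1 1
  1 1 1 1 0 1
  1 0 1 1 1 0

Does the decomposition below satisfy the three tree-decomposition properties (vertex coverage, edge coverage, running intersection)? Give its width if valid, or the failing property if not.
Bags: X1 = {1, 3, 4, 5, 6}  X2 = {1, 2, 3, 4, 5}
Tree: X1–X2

Checking the three conditions: (i) the bags cover all of {1, 2, 3, 4, 5, 6}; (ii) for each edge, some bag contains both endpoints; (iii) the bags containing any fixed vertex form a subtree. All hold, so the decomposition is valid with width 5 − 1 = 4.

Yes; width 4.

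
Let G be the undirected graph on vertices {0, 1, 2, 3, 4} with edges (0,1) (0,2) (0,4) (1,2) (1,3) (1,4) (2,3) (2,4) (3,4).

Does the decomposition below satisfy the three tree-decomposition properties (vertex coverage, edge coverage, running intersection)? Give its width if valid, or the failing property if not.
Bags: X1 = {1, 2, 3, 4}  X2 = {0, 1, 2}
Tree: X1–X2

A tree decomposition must satisfy three properties: every vertex lies in some bag; for every edge, both endpoints lie together in some bag; and for every vertex, the bags containing it form a connected subtree. Here edge (4,0) lies in no bag, so the decomposition is invalid.

No — edge (4,0) lies in no bag.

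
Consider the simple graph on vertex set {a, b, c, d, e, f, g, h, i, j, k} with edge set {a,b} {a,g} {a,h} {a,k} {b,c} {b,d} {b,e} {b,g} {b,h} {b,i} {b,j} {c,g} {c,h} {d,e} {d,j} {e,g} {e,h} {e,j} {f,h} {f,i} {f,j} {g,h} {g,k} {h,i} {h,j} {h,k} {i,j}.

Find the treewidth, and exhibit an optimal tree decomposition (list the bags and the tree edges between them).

Treewidth 3.
Bags: B1 = {b, e, g, h}  B2 = {b, e, h, j}  B3 = {a, b, g, h}  B4 = {a, g, h, k}  B5 = {b, d, e, j}  B6 = {b, c, g, h}  B7 = {b, h, i, j}  B8 = {f, h, i, j}
Tree: B1–B2, B1–B3, B3–B4, B2–B5, B3–B6, B2–B7, B7–B8

Every bag has size at most 4, so the width is 4 − 1 = 3 and tw(G) ≤ 3. Conversely, {b, d, e, j} is a clique of size 4, and the vertices of any clique must share a bag in every tree decomposition; so some bag has ≥ 4 vertices and tw(G) ≥ 3. Therefore the treewidth is 3.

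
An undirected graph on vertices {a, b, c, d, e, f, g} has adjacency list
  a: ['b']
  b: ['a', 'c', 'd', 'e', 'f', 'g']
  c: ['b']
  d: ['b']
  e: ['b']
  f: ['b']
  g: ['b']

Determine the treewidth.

A width-1 tree decomposition is:
Bags: B1 = {b, g}  B2 = {a, b}  B3 = {b, e}  B4 = {b, d}  B5 = {b, c}  B6 = {b, f}
Tree: B1–B2, B2–B3, B1–B4, B3–B5, B1–B6
Every bag has size at most 2, so the width is 2 − 1 = 1 and tw(G) ≤ 1. G has an edge, so its treewidth is at least 1. Therefore the treewidth is 1.

1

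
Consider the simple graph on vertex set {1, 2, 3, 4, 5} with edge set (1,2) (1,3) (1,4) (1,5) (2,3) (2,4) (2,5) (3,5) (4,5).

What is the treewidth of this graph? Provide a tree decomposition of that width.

Treewidth 3.
One such decomposition:
Bags: B1 = {1, 2, 3, 5}  B2 = {1, 2, 4, 5}
Tree: B1–B2

Every bag has size at most 4, so the width is 4 − 1 = 3 and tw(G) ≤ 3. Conversely, {1, 2, 3, 5} is a clique of size 4, and the vertices of any clique must share a bag in every tree decomposition; so some bag has ≥ 4 vertices and tw(G) ≥ 3. The upper and lower bounds meet at 3, so that is the treewidth.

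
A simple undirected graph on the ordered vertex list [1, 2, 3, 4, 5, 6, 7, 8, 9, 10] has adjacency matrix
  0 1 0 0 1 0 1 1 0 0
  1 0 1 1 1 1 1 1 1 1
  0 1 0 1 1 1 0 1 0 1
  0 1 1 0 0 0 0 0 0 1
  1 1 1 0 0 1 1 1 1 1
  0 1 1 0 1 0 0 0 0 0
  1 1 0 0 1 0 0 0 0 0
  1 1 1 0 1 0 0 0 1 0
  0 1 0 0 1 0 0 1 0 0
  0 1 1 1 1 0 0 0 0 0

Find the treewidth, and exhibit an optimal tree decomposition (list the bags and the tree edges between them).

Treewidth 3.
Bags: B1 = {2, 3, 5, 10}  B2 = {2, 3, 5, 8}  B3 = {1, 2, 5, 8}  B4 = {1, 2, 5, 7}  B5 = {2, 3, 4, 10}  B6 = {2, 5, 8, 9}  B7 = {2, 3, 5, 6}
Tree: B1–B2, B2–B3, B3–B4, B1–B5, B3–B6, B1–B7

Each bag holds 4 vertices, so the decomposition has width 3, which upper-bounds the treewidth. Conversely, {2, 3, 4, 10} is a clique of size 4, and the vertices of any clique must share a bag in every tree decomposition; so some bag has ≥ 4 vertices and tw(G) ≥ 3. Combining the bounds, tw(G) = 3.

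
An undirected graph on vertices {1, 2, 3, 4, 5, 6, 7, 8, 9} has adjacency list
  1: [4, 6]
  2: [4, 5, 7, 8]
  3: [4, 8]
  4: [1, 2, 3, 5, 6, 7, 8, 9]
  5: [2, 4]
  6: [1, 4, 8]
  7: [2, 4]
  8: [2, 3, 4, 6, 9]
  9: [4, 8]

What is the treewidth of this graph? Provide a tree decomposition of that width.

Each bag holds 3 vertices, so the decomposition has width 2, which upper-bounds the treewidth. Conversely, {4, 8, 9} is a clique of size 3, and the vertices of any clique must share a bag in every tree decomposition; so some bag has ≥ 3 vertices and tw(G) ≥ 2. Hence tw(G) = 2 exactly.

Treewidth 2.
One such decomposition:
Bags: B1 = {2, 4, 8}  B2 = {4, 6, 8}  B3 = {3, 4, 8}  B4 = {2, 4, 5}  B5 = {2, 4, 7}  B6 = {4, 8, 9}  B7 = {1, 4, 6}
Tree: B1–B2, B2–B3, B1–B4, B1–B5, B2–B6, B2–B7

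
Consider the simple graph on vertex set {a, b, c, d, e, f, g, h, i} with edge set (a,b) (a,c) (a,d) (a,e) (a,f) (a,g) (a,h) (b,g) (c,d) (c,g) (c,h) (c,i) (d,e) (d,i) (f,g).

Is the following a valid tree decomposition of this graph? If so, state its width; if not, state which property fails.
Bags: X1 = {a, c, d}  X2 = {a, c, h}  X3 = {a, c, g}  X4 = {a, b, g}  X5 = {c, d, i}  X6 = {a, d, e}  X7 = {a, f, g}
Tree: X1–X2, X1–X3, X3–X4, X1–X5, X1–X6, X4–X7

Yes; width 2.

Vertex coverage: the bags together contain {a, b, c, d, e, f, g, h, i}, the full vertex set. Edge coverage: each edge of G has both endpoints in at least one bag. Running intersection: for every vertex, the bags containing it form a connected subtree. All three properties hold, so this is a valid tree decomposition of width max|bag| − 1 = 2, and hence tw(G) ≤ 2.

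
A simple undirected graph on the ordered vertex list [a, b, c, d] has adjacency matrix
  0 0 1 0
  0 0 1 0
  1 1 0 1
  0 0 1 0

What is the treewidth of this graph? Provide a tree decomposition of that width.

Treewidth 1.
One such decomposition:
Bags: B1 = {c, d}  B2 = {a, c}  B3 = {b, c}
Tree: B1–B2, B1–B3

Each bag holds 2 vertices, so the decomposition has width 1, which upper-bounds the treewidth. Since G has at least one edge (e.g. c–d), it is not an edgeless graph, so tw(G) ≥ 1. Therefore the treewidth is 1.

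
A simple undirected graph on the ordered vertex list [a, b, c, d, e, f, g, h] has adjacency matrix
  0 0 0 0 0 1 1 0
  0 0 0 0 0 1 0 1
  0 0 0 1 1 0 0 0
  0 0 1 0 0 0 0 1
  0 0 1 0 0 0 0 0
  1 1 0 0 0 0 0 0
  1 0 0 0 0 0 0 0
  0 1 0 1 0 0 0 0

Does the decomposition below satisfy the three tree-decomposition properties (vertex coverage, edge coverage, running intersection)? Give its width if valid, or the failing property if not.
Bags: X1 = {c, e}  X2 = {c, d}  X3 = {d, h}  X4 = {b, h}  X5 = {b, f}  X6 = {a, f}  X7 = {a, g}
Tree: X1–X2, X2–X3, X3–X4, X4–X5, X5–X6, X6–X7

Every vertex of G appears in some bag (union = {a, b, c, d, e, f, g, h}); every edge is covered by a bag; and for each vertex v the set of bags containing v is connected in the bag tree. The decomposition is therefore valid. The largest bag has 2 vertices, so the width is 1.

Yes; width 1.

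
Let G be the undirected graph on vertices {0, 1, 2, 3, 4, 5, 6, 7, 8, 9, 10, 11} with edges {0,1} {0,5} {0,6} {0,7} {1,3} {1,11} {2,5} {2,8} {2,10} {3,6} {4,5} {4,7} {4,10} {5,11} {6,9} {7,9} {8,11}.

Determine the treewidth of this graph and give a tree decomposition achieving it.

Treewidth 3.
Bags: B1 = {2, 4, 8, 10}  B2 = {2, 4, 5, 8}  B3 = {4, 5, 8, 11}  B4 = {4, 5, 7, 11}  B5 = {0, 5, 7, 11}  B6 = {0, 1, 7, 11}  B7 = {0, 1, 7, 9}  B8 = {0, 1, 6, 9}  B9 = {1, 3, 6, 9}
Tree: B1–B2, B2–B3, B3–B4, B4–B5, B5–B6, B6–B7, B7–B8, B8–B9

The largest bag has 4 vertices, giving width 3; this decomposition certifies tw(G) ≤ 3. For the lower bound: the 4 vertex sets {2,8,10}, {4}, {5}, {0,1,7,11} are disjoint, each induces a connected subgraph, and every pair is joined by at least one edge of G. Contracting each set to a single vertex therefore yields K_{4} as a minor, and since treewidth is minor-monotone, tw(G) ≥ tw(K_{4}) = 3. Combining the bounds, tw(G) = 3.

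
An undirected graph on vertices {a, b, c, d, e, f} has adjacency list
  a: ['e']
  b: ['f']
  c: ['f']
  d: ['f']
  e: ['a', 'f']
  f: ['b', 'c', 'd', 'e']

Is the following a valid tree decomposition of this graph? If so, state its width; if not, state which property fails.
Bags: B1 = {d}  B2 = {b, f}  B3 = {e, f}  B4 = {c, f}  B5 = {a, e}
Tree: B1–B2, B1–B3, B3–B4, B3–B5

A tree decomposition must satisfy three properties: every vertex lies in some bag; for every edge, both endpoints lie together in some bag; and for every vertex, the bags containing it form a connected subtree. Here edge (f,d) lies in no bag, so the decomposition is invalid.

No — edge (f,d) lies in no bag.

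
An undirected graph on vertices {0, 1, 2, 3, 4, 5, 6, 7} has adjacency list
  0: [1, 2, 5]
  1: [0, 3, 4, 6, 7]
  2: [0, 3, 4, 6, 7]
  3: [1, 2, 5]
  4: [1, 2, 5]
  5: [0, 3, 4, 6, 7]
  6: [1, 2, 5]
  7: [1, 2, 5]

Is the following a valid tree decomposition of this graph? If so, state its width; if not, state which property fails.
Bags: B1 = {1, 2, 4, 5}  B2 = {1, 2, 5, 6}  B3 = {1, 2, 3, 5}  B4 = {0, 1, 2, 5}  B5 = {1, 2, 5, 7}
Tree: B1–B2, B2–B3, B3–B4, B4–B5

Checking the three conditions: (i) the bags cover all of {0, 1, 2, 3, 4, 5, 6, 7}; (ii) for each edge, some bag contains both endpoints; (iii) the bags containing any fixed vertex form a subtree. All hold, so the decomposition is valid with width 4 − 1 = 3.

Yes; width 3.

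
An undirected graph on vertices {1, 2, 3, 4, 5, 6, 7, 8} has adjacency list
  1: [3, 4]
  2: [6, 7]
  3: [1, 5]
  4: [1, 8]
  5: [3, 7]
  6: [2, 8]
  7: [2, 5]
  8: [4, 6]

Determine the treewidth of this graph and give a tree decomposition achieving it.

The largest bag has 3 vertices, giving width 2; this decomposition certifies tw(G) ≤ 2. Since 4–1–3–5–7–2–6–8–4 is a cycle in G, G is not acyclic. Forests are exactly the graphs of treewidth ≤ 1, so tw(G) ≥ 2. The upper and lower bounds meet at 2, so that is the treewidth.

Treewidth 2.
Bags: B1 = {1, 3, 4}  B2 = {3, 4, 5}  B3 = {4, 5, 7}  B4 = {2, 4, 7}  B5 = {2, 4, 6}  B6 = {4, 6, 8}
Tree: B1–B2, B2–B3, B3–B4, B4–B5, B5–B6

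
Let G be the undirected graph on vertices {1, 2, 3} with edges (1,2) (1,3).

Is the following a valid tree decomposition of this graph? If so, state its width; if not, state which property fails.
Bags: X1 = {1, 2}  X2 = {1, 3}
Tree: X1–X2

Vertex coverage: the bags together contain {1, 2, 3}, the full vertex set. Edge coverage: each edge of G has both endpoints in at least one bag. Running intersection: for every vertex, the bags containing it form a connected subtree. All three properties hold, so this is a valid tree decomposition of width max|bag| − 1 = 1, and hence tw(G) ≤ 1.

Yes; width 1.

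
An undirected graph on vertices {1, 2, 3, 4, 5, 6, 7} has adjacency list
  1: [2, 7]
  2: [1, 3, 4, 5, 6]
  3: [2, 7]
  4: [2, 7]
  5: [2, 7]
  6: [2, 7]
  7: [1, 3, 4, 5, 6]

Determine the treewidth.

A width-2 tree decomposition is:
Bags: B1 = {1, 2, 7}  B2 = {2, 5, 7}  B3 = {2, 6, 7}  B4 = {2, 3, 7}  B5 = {2, 4, 7}
Tree: B1–B2, B2–B3, B3–B4, B4–B5
The largest bag has 3 vertices, giving width 2; this decomposition certifies tw(G) ≤ 2. For the lower bound, G contains the cycle 2–1–7–5–2, so G is not a forest; only forests have treewidth ≤ 1, hence tw(G) ≥ 2. Combining the bounds, tw(G) = 2.

2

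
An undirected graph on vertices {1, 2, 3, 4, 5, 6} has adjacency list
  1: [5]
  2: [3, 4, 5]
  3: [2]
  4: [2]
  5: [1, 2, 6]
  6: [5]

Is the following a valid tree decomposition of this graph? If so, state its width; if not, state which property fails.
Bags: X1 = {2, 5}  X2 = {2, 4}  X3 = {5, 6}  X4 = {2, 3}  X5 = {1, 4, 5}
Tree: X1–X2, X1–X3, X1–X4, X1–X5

A tree decomposition must satisfy three properties: every vertex lies in some bag; for every edge, both endpoints lie together in some bag; and for every vertex, the bags containing it form a connected subtree. Here bags containing vertex 4 are not connected in the tree, so the decomposition is invalid.

No — bags containing vertex 4 are not connected in the tree.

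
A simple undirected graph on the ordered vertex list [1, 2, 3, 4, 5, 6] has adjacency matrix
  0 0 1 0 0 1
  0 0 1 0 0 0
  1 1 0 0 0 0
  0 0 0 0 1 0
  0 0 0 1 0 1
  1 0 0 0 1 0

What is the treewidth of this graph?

A width-1 tree decomposition is:
Bags: B1 = {4, 5}  B2 = {5, 6}  B3 = {1, 6}  B4 = {1, 3}  B5 = {2, 3}
Tree: B1–B2, B2–B3, B3–B4, B4–B5
Every bag has size at most 2, so the width is 2 − 1 = 1 and tw(G) ≤ 1. Since G has at least one edge (e.g. 4–5), it is not an edgeless graph, so tw(G) ≥ 1. Hence tw(G) = 1 exactly.

1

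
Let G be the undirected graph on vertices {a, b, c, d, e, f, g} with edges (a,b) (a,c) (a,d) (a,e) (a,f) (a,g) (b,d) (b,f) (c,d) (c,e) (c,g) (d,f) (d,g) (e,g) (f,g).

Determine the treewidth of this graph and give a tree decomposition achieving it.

Treewidth 3.
One optimal decomposition is:
Bags: B1 = {a, d, f, g}  B2 = {a, c, d, g}  B3 = {a, c, e, g}  B4 = {a, b, d, f}
Tree: B1–B2, B2–B3, B1–B4

Every bag has size at most 4, so the width is 4 − 1 = 3 and tw(G) ≤ 3. Conversely, {a, c, d, g} is a clique of size 4, and the vertices of any clique must share a bag in every tree decomposition; so some bag has ≥ 4 vertices and tw(G) ≥ 3. Combining the bounds, tw(G) = 3.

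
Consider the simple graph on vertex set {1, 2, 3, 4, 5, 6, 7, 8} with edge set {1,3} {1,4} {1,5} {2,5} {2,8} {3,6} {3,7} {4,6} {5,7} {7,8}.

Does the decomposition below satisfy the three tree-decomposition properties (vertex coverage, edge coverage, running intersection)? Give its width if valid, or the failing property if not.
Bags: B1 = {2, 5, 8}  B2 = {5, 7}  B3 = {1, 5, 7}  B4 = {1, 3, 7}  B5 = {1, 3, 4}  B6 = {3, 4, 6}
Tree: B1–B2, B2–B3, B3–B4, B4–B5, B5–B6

A tree decomposition must satisfy three properties: every vertex lies in some bag; for every edge, both endpoints lie together in some bag; and for every vertex, the bags containing it form a connected subtree. Here edge (8,7) lies in no bag, so the decomposition is invalid.

No — edge (8,7) lies in no bag.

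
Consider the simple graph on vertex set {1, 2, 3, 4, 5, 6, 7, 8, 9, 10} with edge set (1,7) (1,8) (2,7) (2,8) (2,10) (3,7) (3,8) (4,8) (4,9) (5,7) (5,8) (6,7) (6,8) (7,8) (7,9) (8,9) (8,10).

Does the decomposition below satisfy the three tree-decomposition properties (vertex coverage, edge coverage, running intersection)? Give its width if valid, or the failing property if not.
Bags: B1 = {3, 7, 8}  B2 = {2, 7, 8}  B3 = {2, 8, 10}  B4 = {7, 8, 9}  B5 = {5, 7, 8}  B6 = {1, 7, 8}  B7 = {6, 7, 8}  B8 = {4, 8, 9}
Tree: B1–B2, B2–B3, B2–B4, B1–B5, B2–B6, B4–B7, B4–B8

Every vertex of G appears in some bag (union = {1, 2, 3, 4, 5, 6, 7, 8, 9, 10}); every edge is covered by a bag; and for each vertex v the set of bags containing v is connected in the bag tree. The decomposition is therefore valid. The largest bag has 3 vertices, so the width is 2.

Yes; width 2.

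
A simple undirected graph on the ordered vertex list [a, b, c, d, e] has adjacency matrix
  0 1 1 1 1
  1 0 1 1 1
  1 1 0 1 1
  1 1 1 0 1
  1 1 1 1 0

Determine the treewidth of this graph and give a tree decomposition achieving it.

With just one bag of size 5, the width is 5 − 1 = 4, so tw(G) ≤ 4. Conversely, {a, b, c, d, e} is a clique of size 5, and the vertices of any clique must share a bag in every tree decomposition; so some bag has ≥ 5 vertices and tw(G) ≥ 4. Combining the bounds, tw(G) = 4.

Treewidth 4.
One such decomposition:
Bags: B1 = {a, b, c, d, e}
Tree: (single bag)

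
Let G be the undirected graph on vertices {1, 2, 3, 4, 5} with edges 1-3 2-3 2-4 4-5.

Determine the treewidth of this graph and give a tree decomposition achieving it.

The largest bag has 2 vertices, giving width 1; this decomposition certifies tw(G) ≤ 1. Any graph with an edge has treewidth ≥ 1, and G has the edge 2–4. Therefore the treewidth is 1.

Treewidth 1.
One optimal decomposition is:
Bags: B1 = {2, 4}  B2 = {2, 3}  B3 = {4, 5}  B4 = {1, 3}
Tree: B1–B2, B1–B3, B2–B4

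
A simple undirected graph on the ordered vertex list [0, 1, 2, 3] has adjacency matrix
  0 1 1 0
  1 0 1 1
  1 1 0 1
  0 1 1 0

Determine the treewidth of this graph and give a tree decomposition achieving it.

Treewidth 2.
Bags: B1 = {1, 2, 3}  B2 = {0, 1, 2}
Tree: B1–B2

Each bag holds 3 vertices, so the decomposition has width 2, which upper-bounds the treewidth. For the lower bound, the 3 vertices {0, 1, 2} are pairwise adjacent, and any tree decomposition puts a clique entirely inside one bag — forcing width ≥ 2. Hence tw(G) = 2 exactly.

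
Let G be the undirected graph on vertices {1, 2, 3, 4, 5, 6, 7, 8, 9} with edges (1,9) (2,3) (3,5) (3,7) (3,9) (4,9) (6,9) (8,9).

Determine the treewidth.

1

A width-1 tree decomposition is:
Bags: B1 = {6, 9}  B2 = {3, 9}  B3 = {1, 9}  B4 = {2, 3}  B5 = {8, 9}  B6 = {3, 5}  B7 = {3, 7}  B8 = {4, 9}
Tree: B1–B2, B1–B3, B2–B4, B3–B5, B2–B6, B2–B7, B2–B8
Every bag has size at most 2, so the width is 2 − 1 = 1 and tw(G) ≤ 1. Any graph with an edge has treewidth ≥ 1, and G has the edge 6–9. Therefore the treewidth is 1.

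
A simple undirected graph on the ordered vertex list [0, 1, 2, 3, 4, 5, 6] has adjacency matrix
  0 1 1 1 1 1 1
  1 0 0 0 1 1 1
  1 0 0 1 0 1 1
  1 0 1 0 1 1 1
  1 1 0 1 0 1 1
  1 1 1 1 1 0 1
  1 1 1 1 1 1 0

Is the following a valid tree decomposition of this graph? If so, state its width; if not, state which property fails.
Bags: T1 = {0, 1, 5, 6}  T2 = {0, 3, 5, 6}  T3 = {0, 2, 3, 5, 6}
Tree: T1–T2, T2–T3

A tree decomposition must satisfy three properties: every vertex lies in some bag; for every edge, both endpoints lie together in some bag; and for every vertex, the bags containing it form a connected subtree. Here vertex 4 appears in no bag, so the decomposition is invalid.

No — vertex 4 appears in no bag.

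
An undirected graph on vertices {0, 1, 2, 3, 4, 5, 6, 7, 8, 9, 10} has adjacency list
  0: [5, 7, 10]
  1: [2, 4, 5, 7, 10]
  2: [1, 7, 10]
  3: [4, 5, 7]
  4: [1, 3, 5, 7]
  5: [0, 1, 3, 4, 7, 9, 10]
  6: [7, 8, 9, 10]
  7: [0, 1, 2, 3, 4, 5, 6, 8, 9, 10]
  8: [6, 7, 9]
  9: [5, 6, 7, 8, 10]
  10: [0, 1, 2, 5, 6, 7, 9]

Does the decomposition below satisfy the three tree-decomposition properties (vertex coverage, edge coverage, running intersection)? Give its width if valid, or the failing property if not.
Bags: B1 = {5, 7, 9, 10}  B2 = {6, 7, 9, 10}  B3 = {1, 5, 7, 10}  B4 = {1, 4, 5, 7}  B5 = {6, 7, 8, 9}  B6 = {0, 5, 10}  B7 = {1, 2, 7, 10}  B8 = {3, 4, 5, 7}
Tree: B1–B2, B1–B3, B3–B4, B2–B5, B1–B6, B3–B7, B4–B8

A tree decomposition must satisfy three properties: every vertex lies in some bag; for every edge, both endpoints lie together in some bag; and for every vertex, the bags containing it form a connected subtree. Here edge (7,0) lies in no bag, so the decomposition is invalid.

No — edge (7,0) lies in no bag.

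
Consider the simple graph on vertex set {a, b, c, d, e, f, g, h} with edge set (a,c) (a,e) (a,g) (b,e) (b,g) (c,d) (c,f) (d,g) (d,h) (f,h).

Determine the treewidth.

A width-2 tree decomposition is:
Bags: B1 = {c, f, h}  B2 = {c, d, h}  B3 = {a, c, d}  B4 = {a, d, g}  B5 = {a, e, g}  B6 = {b, e, g}
Tree: B1–B2, B2–B3, B3–B4, B4–B5, B5–B6
Every bag has size at most 3, so the width is 3 − 1 = 2 and tw(G) ≤ 2. The edges f–h–d–c–f form a cycle, so G is not a tree and its treewidth is at least 2. The upper and lower bounds meet at 2, so that is the treewidth.

2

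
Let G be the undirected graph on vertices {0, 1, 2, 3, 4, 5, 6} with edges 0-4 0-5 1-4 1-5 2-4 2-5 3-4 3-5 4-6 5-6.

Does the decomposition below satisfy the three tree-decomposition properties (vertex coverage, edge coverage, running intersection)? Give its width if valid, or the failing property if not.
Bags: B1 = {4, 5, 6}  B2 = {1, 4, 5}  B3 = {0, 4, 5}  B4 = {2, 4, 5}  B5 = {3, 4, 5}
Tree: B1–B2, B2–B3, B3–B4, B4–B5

Yes; width 2.

Vertex coverage: the bags together contain {0, 1, 2, 3, 4, 5, 6}, the full vertex set. Edge coverage: each edge of G has both endpoints in at least one bag. Running intersection: for every vertex, the bags containing it form a connected subtree. All three properties hold, so this is a valid tree decomposition of width max|bag| − 1 = 2, and hence tw(G) ≤ 2.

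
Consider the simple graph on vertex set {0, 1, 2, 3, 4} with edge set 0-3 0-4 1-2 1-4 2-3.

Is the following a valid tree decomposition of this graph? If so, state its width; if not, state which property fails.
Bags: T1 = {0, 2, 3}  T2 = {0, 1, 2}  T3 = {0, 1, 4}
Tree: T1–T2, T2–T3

Checking the three conditions: (i) the bags cover all of {0, 1, 2, 3, 4}; (ii) for each edge, some bag contains both endpoints; (iii) the bags containing any fixed vertex form a subtree. All hold, so the decomposition is valid with width 3 − 1 = 2.

Yes; width 2.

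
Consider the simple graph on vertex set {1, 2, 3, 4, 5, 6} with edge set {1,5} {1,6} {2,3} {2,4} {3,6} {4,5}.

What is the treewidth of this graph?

2

A width-2 tree decomposition is:
Bags: B1 = {2, 4, 5}  B2 = {2, 3, 5}  B3 = {3, 5, 6}  B4 = {1, 5, 6}
Tree: B1–B2, B2–B3, B3–B4
The largest bag has 3 vertices, giving width 2; this decomposition certifies tw(G) ≤ 2. For the lower bound, G contains the cycle 5–4–2–3–6–1–5, so G is not a forest; only forests have treewidth ≤ 1, hence tw(G) ≥ 2. Hence tw(G) = 2 exactly.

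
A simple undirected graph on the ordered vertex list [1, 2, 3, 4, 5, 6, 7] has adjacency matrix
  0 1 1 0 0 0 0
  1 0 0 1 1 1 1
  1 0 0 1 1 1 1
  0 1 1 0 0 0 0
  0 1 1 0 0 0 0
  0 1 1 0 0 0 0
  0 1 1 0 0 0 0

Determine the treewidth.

A width-2 tree decomposition is:
Bags: B1 = {2, 3, 7}  B2 = {1, 2, 3}  B3 = {2, 3, 4}  B4 = {2, 3, 6}  B5 = {2, 3, 5}
Tree: B1–B2, B2–B3, B3–B4, B4–B5
Each bag holds 3 vertices, so the decomposition has width 2, which upper-bounds the treewidth. The edges 2–7–3–1–2 form a cycle, so G is not a tree and its treewidth is at least 2. Combining the bounds, tw(G) = 2.

2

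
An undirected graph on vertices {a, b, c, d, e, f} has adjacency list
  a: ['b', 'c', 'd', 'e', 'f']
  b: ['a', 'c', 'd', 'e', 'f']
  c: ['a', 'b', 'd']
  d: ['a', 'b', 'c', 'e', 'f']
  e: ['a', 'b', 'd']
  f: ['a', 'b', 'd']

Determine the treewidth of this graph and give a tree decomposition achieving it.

Treewidth 3.
One such decomposition:
Bags: B1 = {a, b, c, d}  B2 = {a, b, d, f}  B3 = {a, b, d, e}
Tree: B1–B2, B1–B3

Every bag has size at most 4, so the width is 4 − 1 = 3 and tw(G) ≤ 3. On the other hand G contains the 4-clique {a, b, d, e}. A clique must lie in a single bag of any decomposition, so no decomposition can have width below 3. Therefore the treewidth is 3.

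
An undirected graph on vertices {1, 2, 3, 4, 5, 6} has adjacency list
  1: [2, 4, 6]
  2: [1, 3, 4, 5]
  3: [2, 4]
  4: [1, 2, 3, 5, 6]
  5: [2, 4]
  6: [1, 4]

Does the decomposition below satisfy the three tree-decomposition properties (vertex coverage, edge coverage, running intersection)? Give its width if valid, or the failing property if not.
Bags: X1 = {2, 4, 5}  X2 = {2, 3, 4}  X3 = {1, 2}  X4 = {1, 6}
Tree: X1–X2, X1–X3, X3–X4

A tree decomposition must satisfy three properties: every vertex lies in some bag; for every edge, both endpoints lie together in some bag; and for every vertex, the bags containing it form a connected subtree. Here edge (4,1) lies in no bag, so the decomposition is invalid.

No — edge (4,1) lies in no bag.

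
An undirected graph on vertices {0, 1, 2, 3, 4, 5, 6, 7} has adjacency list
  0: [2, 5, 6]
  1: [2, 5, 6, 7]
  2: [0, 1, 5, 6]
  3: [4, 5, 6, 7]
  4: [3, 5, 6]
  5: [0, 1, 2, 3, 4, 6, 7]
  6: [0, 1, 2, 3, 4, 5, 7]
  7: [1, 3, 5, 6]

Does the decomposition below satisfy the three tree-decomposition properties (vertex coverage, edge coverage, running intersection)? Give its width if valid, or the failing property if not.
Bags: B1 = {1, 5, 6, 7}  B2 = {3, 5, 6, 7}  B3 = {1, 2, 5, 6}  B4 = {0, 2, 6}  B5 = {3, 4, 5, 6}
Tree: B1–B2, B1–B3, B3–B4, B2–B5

No — edge (5,0) lies in no bag.

A tree decomposition must satisfy three properties: every vertex lies in some bag; for every edge, both endpoints lie together in some bag; and for every vertex, the bags containing it form a connected subtree. Here edge (5,0) lies in no bag, so the decomposition is invalid.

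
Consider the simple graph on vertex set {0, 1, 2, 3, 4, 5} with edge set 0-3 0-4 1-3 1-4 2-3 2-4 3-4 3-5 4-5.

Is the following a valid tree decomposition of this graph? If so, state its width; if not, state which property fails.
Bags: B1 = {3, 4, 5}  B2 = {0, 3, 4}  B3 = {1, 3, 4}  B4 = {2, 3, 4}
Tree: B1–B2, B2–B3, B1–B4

Yes; width 2.

Vertex coverage: the bags together contain {0, 1, 2, 3, 4, 5}, the full vertex set. Edge coverage: each edge of G has both endpoints in at least one bag. Running intersection: for every vertex, the bags containing it form a connected subtree. All three properties hold, so this is a valid tree decomposition of width max|bag| − 1 = 2, and hence tw(G) ≤ 2.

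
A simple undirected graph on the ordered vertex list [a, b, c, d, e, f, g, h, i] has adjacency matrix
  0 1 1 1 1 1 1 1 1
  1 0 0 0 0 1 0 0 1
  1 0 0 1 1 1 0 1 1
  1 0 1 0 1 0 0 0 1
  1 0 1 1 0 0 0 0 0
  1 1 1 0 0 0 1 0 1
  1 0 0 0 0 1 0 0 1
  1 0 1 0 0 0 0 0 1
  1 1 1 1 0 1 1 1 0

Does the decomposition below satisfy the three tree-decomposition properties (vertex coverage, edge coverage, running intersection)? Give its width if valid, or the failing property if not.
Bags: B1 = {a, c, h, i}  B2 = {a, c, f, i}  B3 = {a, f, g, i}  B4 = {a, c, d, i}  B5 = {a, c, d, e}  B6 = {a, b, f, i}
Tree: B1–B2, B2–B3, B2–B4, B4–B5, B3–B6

Every vertex of G appears in some bag (union = {a, b, c, d, e, f, g, h, i}); every edge is covered by a bag; and for each vertex v the set of bags containing v is connected in the bag tree. The decomposition is therefore valid. The largest bag has 4 vertices, so the width is 3.

Yes; width 3.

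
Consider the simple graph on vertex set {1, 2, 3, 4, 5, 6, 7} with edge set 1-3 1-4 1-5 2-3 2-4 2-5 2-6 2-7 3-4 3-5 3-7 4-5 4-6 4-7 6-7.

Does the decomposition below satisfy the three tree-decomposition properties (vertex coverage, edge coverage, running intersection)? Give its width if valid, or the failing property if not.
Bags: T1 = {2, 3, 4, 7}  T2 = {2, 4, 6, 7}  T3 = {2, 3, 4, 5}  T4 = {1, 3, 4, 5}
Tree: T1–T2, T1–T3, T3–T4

Checking the three conditions: (i) the bags cover all of {1, 2, 3, 4, 5, 6, 7}; (ii) for each edge, some bag contains both endpoints; (iii) the bags containing any fixed vertex form a subtree. All hold, so the decomposition is valid with width 4 − 1 = 3.

Yes; width 3.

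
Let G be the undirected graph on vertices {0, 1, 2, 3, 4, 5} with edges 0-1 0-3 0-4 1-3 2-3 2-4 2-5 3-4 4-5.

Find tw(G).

2

A width-2 tree decomposition is:
Bags: B1 = {2, 3, 4}  B2 = {0, 3, 4}  B3 = {2, 4, 5}  B4 = {0, 1, 3}
Tree: B1–B2, B1–B3, B2–B4
Each bag holds 3 vertices, so the decomposition has width 2, which upper-bounds the treewidth. For the lower bound, the 3 vertices {0, 1, 3} are pairwise adjacent, and any tree decomposition puts a clique entirely inside one bag — forcing width ≥ 2. Combining the bounds, tw(G) = 2.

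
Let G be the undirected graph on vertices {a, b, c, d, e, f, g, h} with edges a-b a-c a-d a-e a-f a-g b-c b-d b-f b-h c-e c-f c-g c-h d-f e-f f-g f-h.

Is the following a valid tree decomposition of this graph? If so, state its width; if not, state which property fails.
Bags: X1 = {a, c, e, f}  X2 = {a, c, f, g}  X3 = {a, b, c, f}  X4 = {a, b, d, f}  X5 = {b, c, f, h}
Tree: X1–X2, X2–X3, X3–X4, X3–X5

Yes; width 3.

Every vertex of G appears in some bag (union = {a, b, c, d, e, f, g, h}); every edge is covered by a bag; and for each vertex v the set of bags containing v is connected in the bag tree. The decomposition is therefore valid. The largest bag has 4 vertices, so the width is 3.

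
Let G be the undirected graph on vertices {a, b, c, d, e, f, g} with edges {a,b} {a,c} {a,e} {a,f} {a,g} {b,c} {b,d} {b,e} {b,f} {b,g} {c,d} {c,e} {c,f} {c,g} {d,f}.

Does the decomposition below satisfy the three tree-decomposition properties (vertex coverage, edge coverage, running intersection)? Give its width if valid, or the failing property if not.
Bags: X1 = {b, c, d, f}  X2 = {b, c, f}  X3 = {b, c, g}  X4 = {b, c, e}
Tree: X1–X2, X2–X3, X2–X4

No — vertex a appears in no bag.

A tree decomposition must satisfy three properties: every vertex lies in some bag; for every edge, both endpoints lie together in some bag; and for every vertex, the bags containing it form a connected subtree. Here vertex a appears in no bag, so the decomposition is invalid.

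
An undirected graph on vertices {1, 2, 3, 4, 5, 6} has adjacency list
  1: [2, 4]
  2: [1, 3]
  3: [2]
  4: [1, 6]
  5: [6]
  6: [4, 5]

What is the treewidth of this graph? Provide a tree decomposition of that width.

Each bag holds 2 vertices, so the decomposition has width 1, which upper-bounds the treewidth. G has an edge, so its treewidth is at least 1. Combining the bounds, tw(G) = 1.

Treewidth 1.
Bags: B1 = {2, 3}  B2 = {1, 2}  B3 = {1, 4}  B4 = {4, 6}  B5 = {5, 6}
Tree: B1–B2, B2–B3, B3–B4, B4–B5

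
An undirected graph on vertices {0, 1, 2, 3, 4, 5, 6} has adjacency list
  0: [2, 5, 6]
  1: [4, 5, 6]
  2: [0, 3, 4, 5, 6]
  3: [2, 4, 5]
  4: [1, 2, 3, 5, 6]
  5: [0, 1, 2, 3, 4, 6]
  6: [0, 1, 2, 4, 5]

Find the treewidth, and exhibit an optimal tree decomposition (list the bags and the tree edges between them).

Every bag has size at most 4, so the width is 4 − 1 = 3 and tw(G) ≤ 3. Conversely, {1, 4, 5, 6} is a clique of size 4, and the vertices of any clique must share a bag in every tree decomposition; so some bag has ≥ 4 vertices and tw(G) ≥ 3. Therefore the treewidth is 3.

Treewidth 3.
One optimal decomposition is:
Bags: B1 = {1, 4, 5, 6}  B2 = {2, 4, 5, 6}  B3 = {2, 3, 4, 5}  B4 = {0, 2, 5, 6}
Tree: B1–B2, B2–B3, B2–B4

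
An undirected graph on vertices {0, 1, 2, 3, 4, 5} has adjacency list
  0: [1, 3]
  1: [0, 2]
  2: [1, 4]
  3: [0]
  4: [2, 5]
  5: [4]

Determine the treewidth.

1

A width-1 tree decomposition is:
Bags: B1 = {4, 5}  B2 = {2, 4}  B3 = {1, 2}  B4 = {0, 1}  B5 = {0, 3}
Tree: B1–B2, B2–B3, B3–B4, B4–B5
Every bag has size at most 2, so the width is 2 − 1 = 1 and tw(G) ≤ 1. Any graph with an edge has treewidth ≥ 1, and G has the edge 5–4. The upper and lower bounds meet at 1, so that is the treewidth.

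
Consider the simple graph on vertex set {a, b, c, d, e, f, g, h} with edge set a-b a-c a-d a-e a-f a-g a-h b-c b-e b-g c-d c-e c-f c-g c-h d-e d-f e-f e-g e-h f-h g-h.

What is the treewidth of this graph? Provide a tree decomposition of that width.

Treewidth 4.
One such decomposition:
Bags: B1 = {a, c, e, f, h}  B2 = {a, c, d, e, f}  B3 = {a, c, e, g, h}  B4 = {a, b, c, e, g}
Tree: B1–B2, B1–B3, B3–B4

The largest bag has 5 vertices, giving width 4; this decomposition certifies tw(G) ≤ 4. For the lower bound, the 5 vertices {a, c, e, g, h} are pairwise adjacent, and any tree decomposition puts a clique entirely inside one bag — forcing width ≥ 4. Hence tw(G) = 4 exactly.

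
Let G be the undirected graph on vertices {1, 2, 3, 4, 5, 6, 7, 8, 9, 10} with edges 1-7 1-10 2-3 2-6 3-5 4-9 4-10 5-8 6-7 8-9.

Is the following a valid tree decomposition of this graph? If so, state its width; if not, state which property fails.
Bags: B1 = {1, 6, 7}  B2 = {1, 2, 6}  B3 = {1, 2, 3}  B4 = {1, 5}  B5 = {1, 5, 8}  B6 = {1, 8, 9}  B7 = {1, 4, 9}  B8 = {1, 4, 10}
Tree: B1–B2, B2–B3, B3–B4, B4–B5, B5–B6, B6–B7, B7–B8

No — edge (3,5) lies in no bag.

A tree decomposition must satisfy three properties: every vertex lies in some bag; for every edge, both endpoints lie together in some bag; and for every vertex, the bags containing it form a connected subtree. Here edge (3,5) lies in no bag, so the decomposition is invalid.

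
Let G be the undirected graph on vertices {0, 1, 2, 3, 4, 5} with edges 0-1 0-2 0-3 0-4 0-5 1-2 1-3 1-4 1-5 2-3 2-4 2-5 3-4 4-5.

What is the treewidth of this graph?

4

A width-4 tree decomposition is:
Bags: B1 = {0, 1, 2, 3, 4}  B2 = {0, 1, 2, 4, 5}
Tree: B1–B2
Each bag holds 5 vertices, so the decomposition has width 4, which upper-bounds the treewidth. On the other hand G contains the 5-clique {0, 1, 2, 3, 4}. A clique must lie in a single bag of any decomposition, so no decomposition can have width below 4. Combining the bounds, tw(G) = 4.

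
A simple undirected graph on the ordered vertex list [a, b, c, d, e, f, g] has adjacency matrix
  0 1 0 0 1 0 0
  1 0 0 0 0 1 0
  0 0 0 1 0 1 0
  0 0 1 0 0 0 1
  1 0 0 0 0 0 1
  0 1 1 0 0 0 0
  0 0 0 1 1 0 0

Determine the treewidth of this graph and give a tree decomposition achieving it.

Every bag has size at most 3, so the width is 3 − 1 = 2 and tw(G) ≤ 2. Since f–c–d–g–e–a–b–f is a cycle in G, G is not acyclic. Forests are exactly the graphs of treewidth ≤ 1, so tw(G) ≥ 2. Combining the bounds, tw(G) = 2.

Treewidth 2.
One such decomposition:
Bags: B1 = {c, d, f}  B2 = {d, f, g}  B3 = {e, f, g}  B4 = {a, e, f}  B5 = {a, b, f}
Tree: B1–B2, B2–B3, B3–B4, B4–B5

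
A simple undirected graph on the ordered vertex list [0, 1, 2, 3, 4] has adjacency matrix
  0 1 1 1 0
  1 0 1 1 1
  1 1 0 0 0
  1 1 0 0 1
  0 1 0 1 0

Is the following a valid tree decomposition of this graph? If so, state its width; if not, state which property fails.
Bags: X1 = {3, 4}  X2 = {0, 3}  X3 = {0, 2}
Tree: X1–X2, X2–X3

A tree decomposition must satisfy three properties: every vertex lies in some bag; for every edge, both endpoints lie together in some bag; and for every vertex, the bags containing it form a connected subtree. Here vertex 1 appears in no bag, so the decomposition is invalid.

No — vertex 1 appears in no bag.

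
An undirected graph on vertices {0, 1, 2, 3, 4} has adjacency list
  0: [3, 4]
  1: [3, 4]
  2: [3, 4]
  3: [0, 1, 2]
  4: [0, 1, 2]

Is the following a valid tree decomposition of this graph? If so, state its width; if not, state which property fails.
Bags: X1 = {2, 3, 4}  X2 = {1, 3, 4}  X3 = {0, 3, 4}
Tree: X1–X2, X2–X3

Vertex coverage: the bags together contain {0, 1, 2, 3, 4}, the full vertex set. Edge coverage: each edge of G has both endpoints in at least one bag. Running intersection: for every vertex, the bags containing it form a connected subtree. All three properties hold, so this is a valid tree decomposition of width max|bag| − 1 = 2, and hence tw(G) ≤ 2.

Yes; width 2.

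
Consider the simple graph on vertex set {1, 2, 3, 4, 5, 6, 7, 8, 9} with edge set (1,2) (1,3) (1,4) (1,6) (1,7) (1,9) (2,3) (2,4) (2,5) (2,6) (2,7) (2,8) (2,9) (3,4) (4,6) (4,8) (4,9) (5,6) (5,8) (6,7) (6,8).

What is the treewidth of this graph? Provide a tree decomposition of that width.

Treewidth 3.
Bags: B1 = {1, 2, 4, 6}  B2 = {1, 2, 4, 9}  B3 = {1, 2, 3, 4}  B4 = {2, 4, 6, 8}  B5 = {1, 2, 6, 7}  B6 = {2, 5, 6, 8}
Tree: B1–B2, B1–B3, B1–B4, B1–B5, B4–B6

The largest bag has 4 vertices, giving width 3; this decomposition certifies tw(G) ≤ 3. On the other hand G contains the 4-clique {2, 4, 6, 8}. A clique must lie in a single bag of any decomposition, so no decomposition can have width below 3. Therefore the treewidth is 3.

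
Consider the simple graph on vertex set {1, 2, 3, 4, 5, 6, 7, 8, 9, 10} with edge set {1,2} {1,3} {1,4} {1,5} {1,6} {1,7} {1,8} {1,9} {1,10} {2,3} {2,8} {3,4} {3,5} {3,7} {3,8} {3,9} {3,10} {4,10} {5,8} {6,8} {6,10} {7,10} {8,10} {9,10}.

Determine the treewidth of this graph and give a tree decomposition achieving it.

Every bag has size at most 4, so the width is 4 − 1 = 3 and tw(G) ≤ 3. Conversely, {1, 2, 3, 8} is a clique of size 4, and the vertices of any clique must share a bag in every tree decomposition; so some bag has ≥ 4 vertices and tw(G) ≥ 3. The upper and lower bounds meet at 3, so that is the treewidth.

Treewidth 3.
Bags: B1 = {1, 3, 8, 10}  B2 = {1, 3, 9, 10}  B3 = {1, 3, 4, 10}  B4 = {1, 6, 8, 10}  B5 = {1, 3, 5, 8}  B6 = {1, 3, 7, 10}  B7 = {1, 2, 3, 8}
Tree: B1–B2, B2–B3, B1–B4, B1–B5, B1–B6, B1–B7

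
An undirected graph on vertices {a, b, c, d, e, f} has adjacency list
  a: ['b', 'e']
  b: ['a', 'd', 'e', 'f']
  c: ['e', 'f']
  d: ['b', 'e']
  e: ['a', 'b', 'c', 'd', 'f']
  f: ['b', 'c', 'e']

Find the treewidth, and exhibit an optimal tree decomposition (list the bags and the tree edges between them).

Every bag has size at most 3, so the width is 3 − 1 = 2 and tw(G) ≤ 2. Conversely, {c, e, f} is a clique of size 3, and the vertices of any clique must share a bag in every tree decomposition; so some bag has ≥ 3 vertices and tw(G) ≥ 2. The upper and lower bounds meet at 2, so that is the treewidth.

Treewidth 2.
One optimal decomposition is:
Bags: B1 = {b, d, e}  B2 = {b, e, f}  B3 = {c, e, f}  B4 = {a, b, e}
Tree: B1–B2, B2–B3, B2–B4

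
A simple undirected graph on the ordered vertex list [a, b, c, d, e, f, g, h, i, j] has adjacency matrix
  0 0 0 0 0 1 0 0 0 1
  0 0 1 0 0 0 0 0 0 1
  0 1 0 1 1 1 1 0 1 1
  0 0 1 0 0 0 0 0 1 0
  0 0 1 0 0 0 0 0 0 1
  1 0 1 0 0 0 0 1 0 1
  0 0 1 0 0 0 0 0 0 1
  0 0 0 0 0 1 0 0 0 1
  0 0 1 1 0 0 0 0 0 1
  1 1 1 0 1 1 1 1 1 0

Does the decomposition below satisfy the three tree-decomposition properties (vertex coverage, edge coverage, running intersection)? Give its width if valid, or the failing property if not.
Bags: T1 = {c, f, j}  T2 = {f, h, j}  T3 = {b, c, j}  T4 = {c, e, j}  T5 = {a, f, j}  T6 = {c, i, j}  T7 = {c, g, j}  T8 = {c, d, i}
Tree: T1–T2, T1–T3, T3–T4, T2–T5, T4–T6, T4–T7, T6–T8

Yes; width 2.

Checking the three conditions: (i) the bags cover all of {a, b, c, d, e, f, g, h, i, j}; (ii) for each edge, some bag contains both endpoints; (iii) the bags containing any fixed vertex form a subtree. All hold, so the decomposition is valid with width 3 − 1 = 2.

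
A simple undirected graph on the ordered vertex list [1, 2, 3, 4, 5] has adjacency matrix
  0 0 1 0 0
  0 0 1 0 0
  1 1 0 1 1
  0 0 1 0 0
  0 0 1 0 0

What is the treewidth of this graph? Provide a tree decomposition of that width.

Each bag holds 2 vertices, so the decomposition has width 1, which upper-bounds the treewidth. G has an edge, so its treewidth is at least 1. Combining the bounds, tw(G) = 1.

Treewidth 1.
One such decomposition:
Bags: B1 = {3, 4}  B2 = {3, 5}  B3 = {2, 3}  B4 = {1, 3}
Tree: B1–B2, B1–B3, B3–B4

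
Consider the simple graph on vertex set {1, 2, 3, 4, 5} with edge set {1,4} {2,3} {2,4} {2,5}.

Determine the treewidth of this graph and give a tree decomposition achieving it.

Treewidth 1.
One such decomposition:
Bags: B1 = {2, 4}  B2 = {2, 3}  B3 = {1, 4}  B4 = {2, 5}
Tree: B1–B2, B1–B3, B1–B4

The largest bag has 2 vertices, giving width 1; this decomposition certifies tw(G) ≤ 1. Any graph with an edge has treewidth ≥ 1, and G has the edge 4–2. Combining the bounds, tw(G) = 1.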